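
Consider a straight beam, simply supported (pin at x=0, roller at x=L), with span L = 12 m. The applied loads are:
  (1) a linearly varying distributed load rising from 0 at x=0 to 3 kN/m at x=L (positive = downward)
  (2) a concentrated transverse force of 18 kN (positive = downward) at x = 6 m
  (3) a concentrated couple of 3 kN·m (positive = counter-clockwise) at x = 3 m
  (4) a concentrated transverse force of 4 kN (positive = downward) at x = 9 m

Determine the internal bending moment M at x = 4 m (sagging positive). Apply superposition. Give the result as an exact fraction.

Load 1 — triangular load w₀=3 kN/m (0→w₀ over full span):
  M_1 = w₀Lx/6 - w₀x³/(6L) = 3·12·4/6 - 3·4³/(6·12) = 64/3 kN·m
Load 2 — point force P=18 kN at a=6 m (b=L-a=6):
  M_2 = Pbx/L  [x≤a] = 18·6·4/12 = 36 kN·m
Load 3 — applied couple M₀=3 kN·m at a=3 m (b=L-a=9):
  M_3 = M₀x/L - M₀  [x>a] = 3·4/12 - 3 = -2 kN·m
Load 4 — point force P=4 kN at a=9 m (b=L-a=3):
  M_4 = Pbx/L  [x≤a] = 4·3·4/12 = 4 kN·m
Superposition: M = Σ M_i = 178/3 kN·m ≈ 59.333333 kN·m

M(4) = 178/3 kN·m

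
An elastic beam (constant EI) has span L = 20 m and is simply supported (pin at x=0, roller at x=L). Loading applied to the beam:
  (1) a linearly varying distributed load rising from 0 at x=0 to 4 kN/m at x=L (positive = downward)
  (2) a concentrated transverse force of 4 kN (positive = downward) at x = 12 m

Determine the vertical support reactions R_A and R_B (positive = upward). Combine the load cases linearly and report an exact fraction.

Load 1 — triangular load w₀=4 kN/m (0→w₀ over full span):
  R_A = w₀L/6 = 4·20/6 = 40/3 kN
  R_B = w₀L/3 = 4·20/3 = 80/3 kN
Load 2 — point force P=4 kN at a=12 m (b=L-a=8):
  R_A = Pb/L = 4·8/20 = 8/5 kN
  R_B = Pa/L = 4·12/20 = 12/5 kN
Superposition: R_A = 224/15 kN, R_B = 436/15 kN

R_A = 224/15 kN, R_B = 436/15 kN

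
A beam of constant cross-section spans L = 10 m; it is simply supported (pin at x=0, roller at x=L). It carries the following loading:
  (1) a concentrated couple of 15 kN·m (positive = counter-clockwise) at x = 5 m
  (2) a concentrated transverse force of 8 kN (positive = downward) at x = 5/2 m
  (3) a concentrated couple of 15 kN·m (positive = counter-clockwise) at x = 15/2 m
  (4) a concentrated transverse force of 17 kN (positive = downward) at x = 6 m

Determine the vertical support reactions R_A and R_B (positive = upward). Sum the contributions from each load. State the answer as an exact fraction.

R_A = 79/5 kN, R_B = 46/5 kN

Load 1 — applied couple M₀=15 kN·m at a=5 m (b=L-a=5):
  R_A = M₀/L = 15/10 = 3/2 kN
  R_B = -M₀/L = -15/10 = -3/2 kN
Load 2 — point force P=8 kN at a=5/2 m (b=L-a=15/2):
  R_A = Pb/L = 8·(15/2)/10 = 6 kN
  R_B = Pa/L = 8·(5/2)/10 = 2 kN
Load 3 — applied couple M₀=15 kN·m at a=15/2 m (b=L-a=5/2):
  R_A = M₀/L = 15/10 = 3/2 kN
  R_B = -M₀/L = -15/10 = -3/2 kN
Load 4 — point force P=17 kN at a=6 m (b=L-a=4):
  R_A = Pb/L = 17·4/10 = 34/5 kN
  R_B = Pa/L = 17·6/10 = 51/5 kN
Superposition: R_A = 79/5 kN, R_B = 46/5 kN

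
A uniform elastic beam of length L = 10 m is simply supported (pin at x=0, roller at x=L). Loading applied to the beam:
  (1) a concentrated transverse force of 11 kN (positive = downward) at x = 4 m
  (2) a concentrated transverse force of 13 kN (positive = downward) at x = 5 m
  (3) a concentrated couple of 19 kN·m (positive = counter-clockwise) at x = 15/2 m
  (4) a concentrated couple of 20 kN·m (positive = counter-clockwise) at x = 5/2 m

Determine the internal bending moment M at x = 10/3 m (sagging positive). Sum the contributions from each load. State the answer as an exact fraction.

Load 1 — point force P=11 kN at a=4 m (b=L-a=6):
  M_1 = Pbx/L  [x≤a] = 11·6·(10/3)/10 = 22 kN·m
Load 2 — point force P=13 kN at a=5 m (b=L-a=5):
  M_2 = Pbx/L  [x≤a] = 13·5·(10/3)/10 = 65/3 kN·m
Load 3 — applied couple M₀=19 kN·m at a=15/2 m (b=L-a=5/2):
  M_3 = M₀x/L  [x≤a] = 19·(10/3)/10 = 19/3 kN·m
Load 4 — applied couple M₀=20 kN·m at a=5/2 m (b=L-a=15/2):
  M_4 = M₀x/L - M₀  [x>a] = 20·(10/3)/10 - 20 = -40/3 kN·m
Superposition: M = Σ M_i = 110/3 kN·m ≈ 36.666667 kN·m

M(10/3) = 110/3 kN·m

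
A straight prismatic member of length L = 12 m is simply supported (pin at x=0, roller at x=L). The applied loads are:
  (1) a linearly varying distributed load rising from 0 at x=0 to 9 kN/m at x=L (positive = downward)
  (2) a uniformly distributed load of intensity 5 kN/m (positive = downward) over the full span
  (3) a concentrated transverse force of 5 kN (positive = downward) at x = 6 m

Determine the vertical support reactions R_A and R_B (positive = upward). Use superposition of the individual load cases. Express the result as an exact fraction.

R_A = 101/2 kN, R_B = 137/2 kN

Load 1 — triangular load w₀=9 kN/m (0→w₀ over full span):
  R_A = w₀L/6 = 9·12/6 = 18 kN
  R_B = w₀L/3 = 9·12/3 = 36 kN
Load 2 — uniform load w=5 kN/m over full span:
  R_A = wL/2 = 5·12/2 = 30 kN
  R_B = wL/2 = 5·12/2 = 30 kN
Load 3 — point force P=5 kN at a=6 m (b=L-a=6):
  R_A = Pb/L = 5·6/12 = 5/2 kN
  R_B = Pa/L = 5·6/12 = 5/2 kN
Superposition: R_A = 101/2 kN, R_B = 137/2 kN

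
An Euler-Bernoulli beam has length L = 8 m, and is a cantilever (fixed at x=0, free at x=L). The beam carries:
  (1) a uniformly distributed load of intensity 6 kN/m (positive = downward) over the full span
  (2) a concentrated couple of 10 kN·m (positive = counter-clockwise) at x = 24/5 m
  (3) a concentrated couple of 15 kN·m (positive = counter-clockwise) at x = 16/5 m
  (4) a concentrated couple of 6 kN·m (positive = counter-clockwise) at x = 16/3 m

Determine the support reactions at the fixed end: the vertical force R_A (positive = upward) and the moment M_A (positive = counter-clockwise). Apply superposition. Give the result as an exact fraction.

R_A = 48 kN, M_A = 161 kN·m

Load 1 — uniform load w=6 kN/m over full span:
  R_A = wL = 6·8 = 48 kN
  M_A = wL²/2 = 6·8²/2 = 192 kN·m
Load 2 — applied couple M₀=10 kN·m at a=24/5 m (b=L-a=16/5):
  R_A = 0 kN
  M_A = -M₀ = -10 kN·m
Load 3 — applied couple M₀=15 kN·m at a=16/5 m (b=L-a=24/5):
  R_A = 0 kN
  M_A = -M₀ = -15 kN·m
Load 4 — applied couple M₀=6 kN·m at a=16/3 m (b=L-a=8/3):
  R_A = 0 kN
  M_A = -M₀ = -6 kN·m
Superposition: R_A = 48 kN, M_A = 161 kN·m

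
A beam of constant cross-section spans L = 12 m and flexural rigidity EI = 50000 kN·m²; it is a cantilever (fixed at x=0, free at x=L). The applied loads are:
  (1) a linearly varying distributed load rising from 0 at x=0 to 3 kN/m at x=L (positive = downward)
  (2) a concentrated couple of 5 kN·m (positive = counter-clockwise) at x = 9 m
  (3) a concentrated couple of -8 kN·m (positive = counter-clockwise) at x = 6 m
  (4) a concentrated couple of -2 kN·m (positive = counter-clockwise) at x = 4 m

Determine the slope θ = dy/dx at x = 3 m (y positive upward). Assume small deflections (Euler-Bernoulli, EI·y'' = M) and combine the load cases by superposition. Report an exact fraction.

θ(3) = -11739/1600000 rad

Load 1 — triangular load w₀=3 kN/m (0→w₀ over full span):
  θ_1 = (w₀Lx²/4-w₀L²x/3-w₀x⁴/(24L))/EI = (3·12·3²/4-3·12²·3/3-3·3⁴/(24·12))/50000 = -11259/1600000 rad
Load 2 — applied couple M₀=5 kN·m at a=9 m (b=L-a=3):
  θ_2 = M₀x/EI  [x≤a] = 5·3/50000 = 3/10000 rad
Load 3 — applied couple M₀=-8 kN·m at a=6 m (b=L-a=6):
  θ_3 = M₀x/EI  [x≤a] = (-8)·3/50000 = -3/6250 rad
Load 4 — applied couple M₀=-2 kN·m at a=4 m (b=L-a=8):
  θ_4 = M₀x/EI  [x≤a] = (-2)·3/50000 = -3/25000 rad
Superposition: θ = Σ θ_i = -11739/1600000 rad ≈ -0.007337 rad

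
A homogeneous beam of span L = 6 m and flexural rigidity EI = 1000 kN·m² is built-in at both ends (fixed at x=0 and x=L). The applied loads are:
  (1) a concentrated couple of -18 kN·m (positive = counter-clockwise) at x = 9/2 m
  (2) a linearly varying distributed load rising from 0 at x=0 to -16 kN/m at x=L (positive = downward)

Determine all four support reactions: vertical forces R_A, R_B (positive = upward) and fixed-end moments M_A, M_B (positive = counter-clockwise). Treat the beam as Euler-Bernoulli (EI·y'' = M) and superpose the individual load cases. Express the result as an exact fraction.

Load 1 — applied couple M₀=-18 kN·m at a=9/2 m (b=L-a=3/2):
  R_A = 6M₀ab/L³ = 6·(-18)·(9/2)·(3/2)/6³ = -27/8 kN
  M_A = M₀b(2a-b)/L² = (-18)·(3/2)·(2·(9/2)-(3/2))/6² = -45/8 kN·m
  R_B = -6M₀ab/L³ = -6·(-18)·(9/2)·(3/2)/6³ = 27/8 kN
  M_B = M₀a(2b-a)/L² = (-18)·(9/2)·(2·(3/2)-(9/2))/6² = 27/8 kN·m
Load 2 — triangular load w₀=-16 kN/m (0→w₀ over full span):
  R_A = 3w₀L/20 = 3·(-16)·6/20 = -72/5 kN
  M_A = w₀L²/30 = (-16)·6²/30 = -96/5 kN·m
  R_B = 7w₀L/20 = 7·(-16)·6/20 = -168/5 kN
  M_B = -w₀L²/20 = -(-16)·6²/20 = 144/5 kN·m
Superposition: R_A = -711/40 kN, M_A = -993/40 kN·m, R_B = -1209/40 kN, M_B = 1287/40 kN·m

R_A = -711/40 kN, M_A = -993/40 kN·m, R_B = -1209/40 kN, M_B = 1287/40 kN·m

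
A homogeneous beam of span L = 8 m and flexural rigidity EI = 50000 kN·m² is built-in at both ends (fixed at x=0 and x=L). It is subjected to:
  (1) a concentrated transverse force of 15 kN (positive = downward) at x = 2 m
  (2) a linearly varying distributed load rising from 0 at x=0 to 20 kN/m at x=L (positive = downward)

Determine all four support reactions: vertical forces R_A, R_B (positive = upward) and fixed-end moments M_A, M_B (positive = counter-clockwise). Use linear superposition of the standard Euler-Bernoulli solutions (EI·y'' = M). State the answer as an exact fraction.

Load 1 — point force P=15 kN at a=2 m (b=L-a=6):
  R_A = Pb²(3a+b)/L³ = 15·6²·(3·2+6)/8³ = 405/32 kN
  M_A = Pab²/L² = 15·2·6²/8² = 135/8 kN·m
  R_B = Pa²(a+3b)/L³ = 15·2²·(2+3·6)/8³ = 75/32 kN
  M_B = -Pa²b/L² = -15·2²·6/8² = -45/8 kN·m
Load 2 — triangular load w₀=20 kN/m (0→w₀ over full span):
  R_A = 3w₀L/20 = 3·20·8/20 = 24 kN
  M_A = w₀L²/30 = 20·8²/30 = 128/3 kN·m
  R_B = 7w₀L/20 = 7·20·8/20 = 56 kN
  M_B = -w₀L²/20 = -20·8²/20 = -64 kN·m
Superposition: R_A = 1173/32 kN, M_A = 1429/24 kN·m, R_B = 1867/32 kN, M_B = -557/8 kN·m

R_A = 1173/32 kN, M_A = 1429/24 kN·m, R_B = 1867/32 kN, M_B = -557/8 kN·m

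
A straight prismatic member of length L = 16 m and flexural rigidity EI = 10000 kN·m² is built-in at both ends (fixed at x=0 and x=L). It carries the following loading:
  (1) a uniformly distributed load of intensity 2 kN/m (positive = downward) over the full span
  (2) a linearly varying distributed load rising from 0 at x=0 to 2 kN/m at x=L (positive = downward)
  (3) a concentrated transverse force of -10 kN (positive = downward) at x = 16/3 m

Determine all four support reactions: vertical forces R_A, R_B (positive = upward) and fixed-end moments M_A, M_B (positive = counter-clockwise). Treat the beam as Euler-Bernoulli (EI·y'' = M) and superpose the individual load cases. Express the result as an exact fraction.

R_A = 1808/135 kN, M_A = 4864/135 kN·m, R_B = 3322/135 kN, M_B = -7616/135 kN·m

Load 1 — uniform load w=2 kN/m over full span:
  R_A = wL/2 = 2·16/2 = 16 kN
  M_A = wL²/12 = 2·16²/12 = 128/3 kN·m
  R_B = wL/2 = 2·16/2 = 16 kN
  M_B = -wL²/12 = -2·16²/12 = -128/3 kN·m
Load 2 — triangular load w₀=2 kN/m (0→w₀ over full span):
  R_A = 3w₀L/20 = 3·2·16/20 = 24/5 kN
  M_A = w₀L²/30 = 2·16²/30 = 256/15 kN·m
  R_B = 7w₀L/20 = 7·2·16/20 = 56/5 kN
  M_B = -w₀L²/20 = -2·16²/20 = -128/5 kN·m
Load 3 — point force P=-10 kN at a=16/3 m (b=L-a=32/3):
  R_A = Pb²(3a+b)/L³ = (-10)·(32/3)²·(3·(16/3)+(32/3))/16³ = -200/27 kN
  M_A = Pab²/L² = (-10)·(16/3)·(32/3)²/16² = -640/27 kN·m
  R_B = Pa²(a+3b)/L³ = (-10)·(16/3)²·((16/3)+3·(32/3))/16³ = -70/27 kN
  M_B = -Pa²b/L² = -(-10)·(16/3)²·(32/3)/16² = 320/27 kN·m
Superposition: R_A = 1808/135 kN, M_A = 4864/135 kN·m, R_B = 3322/135 kN, M_B = -7616/135 kN·m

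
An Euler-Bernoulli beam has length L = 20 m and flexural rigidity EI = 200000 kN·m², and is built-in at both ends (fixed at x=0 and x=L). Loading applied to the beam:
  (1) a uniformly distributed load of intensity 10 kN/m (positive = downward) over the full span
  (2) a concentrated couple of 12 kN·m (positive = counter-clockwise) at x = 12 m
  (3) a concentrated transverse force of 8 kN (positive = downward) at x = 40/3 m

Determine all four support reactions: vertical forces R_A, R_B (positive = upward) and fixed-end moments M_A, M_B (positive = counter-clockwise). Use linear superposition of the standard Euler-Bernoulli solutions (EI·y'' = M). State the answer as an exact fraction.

Load 1 — uniform load w=10 kN/m over full span:
  R_A = wL/2 = 10·20/2 = 100 kN
  M_A = wL²/12 = 10·20²/12 = 1000/3 kN·m
  R_B = wL/2 = 10·20/2 = 100 kN
  M_B = -wL²/12 = -10·20²/12 = -1000/3 kN·m
Load 2 — applied couple M₀=12 kN·m at a=12 m (b=L-a=8):
  R_A = 6M₀ab/L³ = 6·12·12·8/20³ = 108/125 kN
  M_A = M₀b(2a-b)/L² = 12·8·(2·12-8)/20² = 96/25 kN·m
  R_B = -6M₀ab/L³ = -6·12·12·8/20³ = -108/125 kN
  M_B = M₀a(2b-a)/L² = 12·12·(2·8-12)/20² = 36/25 kN·m
Load 3 — point force P=8 kN at a=40/3 m (b=L-a=20/3):
  R_A = Pb²(3a+b)/L³ = 8·(20/3)²·(3·(40/3)+(20/3))/20³ = 56/27 kN
  M_A = Pab²/L² = 8·(40/3)·(20/3)²/20² = 320/27 kN·m
  R_B = Pa²(a+3b)/L³ = 8·(40/3)²·((40/3)+3·(20/3))/20³ = 160/27 kN
  M_B = -Pa²b/L² = -8·(40/3)²·(20/3)/20² = -640/27 kN·m
Superposition: R_A = 347416/3375 kN, M_A = 235592/675 kN·m, R_B = 354584/3375 kN, M_B = -240028/675 kN·m

R_A = 347416/3375 kN, M_A = 235592/675 kN·m, R_B = 354584/3375 kN, M_B = -240028/675 kN·m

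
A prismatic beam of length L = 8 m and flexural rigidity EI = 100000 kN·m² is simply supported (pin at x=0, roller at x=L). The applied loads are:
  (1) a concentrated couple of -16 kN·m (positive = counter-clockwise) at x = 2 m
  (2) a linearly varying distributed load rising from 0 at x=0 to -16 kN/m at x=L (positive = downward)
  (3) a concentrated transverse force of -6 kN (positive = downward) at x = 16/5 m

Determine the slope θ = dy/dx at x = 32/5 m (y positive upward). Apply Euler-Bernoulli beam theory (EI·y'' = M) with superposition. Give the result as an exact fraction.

Load 1 — applied couple M₀=-16 kN·m at a=2 m (b=L-a=6):
  θ_1 = (M₀x²/(2L)-M₀(x-a)+C₁)/EI  [x>a] with C₁=M₀(3b²-L²)/(6L)=-44/3 = ((-16)·(32/5)²/(2·8)-(-16)·((32/5)-2)+(-44/3))/100000 = 277/1875000 rad
Load 2 — triangular load w₀=-16 kN/m (0→w₀ over full span):
  θ_2 = -w₀(7L⁴-30L²x²+15x⁴)/(360LEI) = -(-16)·(7·8⁴-30·8²·(32/5)²+15·(32/5)⁴)/(360·8·100000) = -24224/17578125 rad
Load 3 — point force P=-6 kN at a=16/5 m (b=L-a=24/5):
  θ_3 = -Pa(2L²-6Lx+3x²+a²)/(6LEI)  [x>a] = -(-6)·(16/5)·(2·8²-6·8·(32/5)+3·(32/5)²+(16/5)²)/(6·8·100000) = -72/390625 rad
Superposition: θ = Σ θ_i = -198937/140625000 rad ≈ -0.001415 rad

θ(32/5) = -198937/140625000 rad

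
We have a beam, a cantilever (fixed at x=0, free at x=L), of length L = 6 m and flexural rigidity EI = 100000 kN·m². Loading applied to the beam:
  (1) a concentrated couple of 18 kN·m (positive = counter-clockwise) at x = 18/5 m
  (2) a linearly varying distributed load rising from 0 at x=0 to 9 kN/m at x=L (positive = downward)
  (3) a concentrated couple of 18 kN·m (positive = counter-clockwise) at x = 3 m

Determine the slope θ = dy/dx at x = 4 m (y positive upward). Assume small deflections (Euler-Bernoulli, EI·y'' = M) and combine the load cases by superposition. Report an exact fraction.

θ(4) = -283/250000 rad

Load 1 — applied couple M₀=18 kN·m at a=18/5 m (b=L-a=12/5):
  θ_1 = M₀a/EI  [x>a] = 18·(18/5)/100000 = 81/125000 rad
Load 2 — triangular load w₀=9 kN/m (0→w₀ over full span):
  θ_2 = (w₀Lx²/4-w₀L²x/3-w₀x⁴/(24L))/EI = (9·6·4²/4-9·6²·4/3-9·4⁴/(24·6))/100000 = -29/12500 rad
Load 3 — applied couple M₀=18 kN·m at a=3 m (b=L-a=3):
  θ_3 = M₀a/EI  [x>a] = 18·3/100000 = 27/50000 rad
Superposition: θ = Σ θ_i = -283/250000 rad ≈ -0.001132 rad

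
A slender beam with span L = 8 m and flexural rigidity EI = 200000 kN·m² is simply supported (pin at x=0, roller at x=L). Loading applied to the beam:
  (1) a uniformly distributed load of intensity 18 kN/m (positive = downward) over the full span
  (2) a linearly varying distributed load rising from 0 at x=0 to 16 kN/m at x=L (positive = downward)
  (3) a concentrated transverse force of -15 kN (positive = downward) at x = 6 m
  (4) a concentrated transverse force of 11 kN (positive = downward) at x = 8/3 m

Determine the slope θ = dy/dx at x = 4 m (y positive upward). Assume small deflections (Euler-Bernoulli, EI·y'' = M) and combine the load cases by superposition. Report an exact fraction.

θ(4) = 2411/162000000 rad

Load 1 — uniform load w=18 kN/m over full span:
  θ_1 = -w(L³-6Lx²+4x³)/(24EI) = -18·(8³-6·8·4²+4·4³)/(24·200000) = 0 rad
Load 2 — triangular load w₀=16 kN/m (0→w₀ over full span):
  θ_2 = -w₀(7L⁴-30L²x²+15x⁴)/(360LEI) = -16·(7·8⁴-30·8²·4²+15·4⁴)/(360·8·200000) = -7/140625 rad
Load 3 — point force P=-15 kN at a=6 m (b=L-a=2):
  θ_3 = -Pb(L²-b²-3x²)/(6LEI)  [x≤a] = -(-15)·2·(8²-2²-3·4²)/(6·8·200000) = 3/80000 rad
Load 4 — point force P=11 kN at a=8/3 m (b=L-a=16/3):
  θ_4 = -Pa(2L²-6Lx+3x²+a²)/(6LEI)  [x>a] = -11·(8/3)·(2·8²-6·8·4+3·4²+(8/3)²)/(6·8·200000) = 11/405000 rad
Superposition: θ = Σ θ_i = 2411/162000000 rad ≈ 0.000015 rad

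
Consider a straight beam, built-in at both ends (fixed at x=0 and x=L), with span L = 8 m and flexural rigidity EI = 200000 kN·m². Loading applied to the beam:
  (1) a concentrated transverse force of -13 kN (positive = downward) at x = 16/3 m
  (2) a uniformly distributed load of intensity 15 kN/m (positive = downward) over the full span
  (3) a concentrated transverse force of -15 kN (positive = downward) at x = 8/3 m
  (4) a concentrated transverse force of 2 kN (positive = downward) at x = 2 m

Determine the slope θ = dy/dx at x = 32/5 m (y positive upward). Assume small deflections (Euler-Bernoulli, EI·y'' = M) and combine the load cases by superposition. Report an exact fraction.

θ(32/5) = 6863/33750000 rad

Load 1 — point force P=-13 kN at a=16/3 m (b=L-a=8/3):
  θ_1 = Pa²(L-x)(2bL-(3b+a)(L-x))/(2L³EI)  [x>a] = (-13)·(16/3)²·(8-(32/5))·(2·(8/3)·8-(3·(8/3)+(16/3))·(8-(32/5)))/(2·8³·200000) = -26/421875 rad
Load 2 — uniform load w=15 kN/m over full span:
  θ_2 = -wx(L-x)(L-2x)/(12EI) = -15·(32/5)·(8-(32/5))·(8-2·(32/5))/(12·200000) = 24/78125 rad
Load 3 — point force P=-15 kN at a=8/3 m (b=L-a=16/3):
  θ_3 = Pa²(L-x)(2bL-(3b+a)(L-x))/(2L³EI)  [x>a] = (-15)·(8/3)²·(8-(32/5))·(2·(16/3)·8-(3·(16/3)+(8/3))·(8-(32/5)))/(2·8³·200000) = -13/281250 rad
Load 4 — point force P=2 kN at a=2 m (b=L-a=6):
  θ_4 = Pa²(L-x)(2bL-(3b+a)(L-x))/(2L³EI)  [x>a] = 2·2²·(8-(32/5))·(2·6·8-(3·6+2)·(8-(32/5)))/(2·8³·200000) = 1/250000 rad
Superposition: θ = Σ θ_i = 6863/33750000 rad ≈ 0.000203 rad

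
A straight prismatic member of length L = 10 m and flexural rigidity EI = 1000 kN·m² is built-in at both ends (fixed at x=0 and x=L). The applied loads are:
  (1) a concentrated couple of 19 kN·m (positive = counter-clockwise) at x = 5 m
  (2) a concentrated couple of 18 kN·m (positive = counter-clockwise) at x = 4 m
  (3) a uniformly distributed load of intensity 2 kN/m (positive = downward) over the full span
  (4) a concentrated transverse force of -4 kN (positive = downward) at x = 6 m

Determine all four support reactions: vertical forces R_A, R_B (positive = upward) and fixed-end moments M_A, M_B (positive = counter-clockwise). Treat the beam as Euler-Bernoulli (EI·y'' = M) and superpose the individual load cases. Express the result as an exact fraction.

Load 1 — applied couple M₀=19 kN·m at a=5 m (b=L-a=5):
  R_A = 6M₀ab/L³ = 6·19·5·5/10³ = 57/20 kN
  M_A = M₀b(2a-b)/L² = 19·5·(2·5-5)/10² = 19/4 kN·m
  R_B = -6M₀ab/L³ = -6·19·5·5/10³ = -57/20 kN
  M_B = M₀a(2b-a)/L² = 19·5·(2·5-5)/10² = 19/4 kN·m
Load 2 — applied couple M₀=18 kN·m at a=4 m (b=L-a=6):
  R_A = 6M₀ab/L³ = 6·18·4·6/10³ = 324/125 kN
  M_A = M₀b(2a-b)/L² = 18·6·(2·4-6)/10² = 54/25 kN·m
  R_B = -6M₀ab/L³ = -6·18·4·6/10³ = -324/125 kN
  M_B = M₀a(2b-a)/L² = 18·4·(2·6-4)/10² = 144/25 kN·m
Load 3 — uniform load w=2 kN/m over full span:
  R_A = wL/2 = 2·10/2 = 10 kN
  M_A = wL²/12 = 2·10²/12 = 50/3 kN·m
  R_B = wL/2 = 2·10/2 = 10 kN
  M_B = -wL²/12 = -2·10²/12 = -50/3 kN·m
Load 4 — point force P=-4 kN at a=6 m (b=L-a=4):
  R_A = Pb²(3a+b)/L³ = (-4)·4²·(3·6+4)/10³ = -176/125 kN
  M_A = Pab²/L² = (-4)·6·4²/10² = -96/25 kN·m
  R_B = Pa²(a+3b)/L³ = (-4)·6²·(6+3·4)/10³ = -324/125 kN
  M_B = -Pa²b/L² = -(-4)·6²·4/10² = 144/25 kN·m
Superposition: R_A = 7017/500 kN, M_A = 5921/300 kN·m, R_B = 983/500 kN, M_B = -119/300 kN·m

R_A = 7017/500 kN, M_A = 5921/300 kN·m, R_B = 983/500 kN, M_B = -119/300 kN·m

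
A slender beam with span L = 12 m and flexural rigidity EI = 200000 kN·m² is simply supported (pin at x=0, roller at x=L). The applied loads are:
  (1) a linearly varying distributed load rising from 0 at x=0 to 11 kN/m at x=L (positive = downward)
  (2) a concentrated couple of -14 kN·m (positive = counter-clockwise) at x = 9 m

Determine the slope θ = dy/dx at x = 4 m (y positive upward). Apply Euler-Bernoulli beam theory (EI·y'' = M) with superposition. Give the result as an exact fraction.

Load 1 — triangular load w₀=11 kN/m (0→w₀ over full span):
  θ_1 = -w₀(7L⁴-30L²x²+15x⁴)/(360LEI) = -11·(7·12⁴-30·12²·4²+15·4⁴)/(360·12·200000) = -143/140625 rad
Load 2 — applied couple M₀=-14 kN·m at a=9 m (b=L-a=3):
  θ_2 = (M₀x²/(2L)+C₁)/EI  [x≤a] with C₁=M₀(3b²-L²)/(6L)=91/4 = ((-14)·4²/(2·12)+(91/4))/200000 = 161/2400000 rad
Superposition: θ = Σ θ_i = -34193/36000000 rad ≈ -0.000950 rad

θ(4) = -34193/36000000 rad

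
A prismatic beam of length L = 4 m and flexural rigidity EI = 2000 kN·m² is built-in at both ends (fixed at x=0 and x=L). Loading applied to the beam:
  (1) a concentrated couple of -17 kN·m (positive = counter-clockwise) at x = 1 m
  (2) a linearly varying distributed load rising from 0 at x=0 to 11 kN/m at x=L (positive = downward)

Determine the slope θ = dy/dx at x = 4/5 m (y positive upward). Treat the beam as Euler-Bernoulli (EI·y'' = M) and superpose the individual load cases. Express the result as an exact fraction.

θ(4/5) = -6289/1875000 rad

Load 1 — applied couple M₀=-17 kN·m at a=1 m (b=L-a=3):
  θ_1 = (R_Ax²/2 - M_Ax)/EI  [x≤a] with R_A=-153/32, M_A=51/16 = ((-153/32)·(4/5)²/2 - (51/16)·(4/5))/2000 = -51/25000 rad
Load 2 — triangular load w₀=11 kN/m (0→w₀ over full span):
  θ_2 = -w₀(2x(L-x)(L-2x)(x+2L)+x²(L-x)²)/(120LEI) = -11·(2·(4/5)·(4-(4/5))·(4-2·(4/5))·((4/5)+2·4)+(4/5)²·(4-(4/5))²)/(120·4·2000) = -308/234375 rad
Superposition: θ = Σ θ_i = -6289/1875000 rad ≈ -0.003354 rad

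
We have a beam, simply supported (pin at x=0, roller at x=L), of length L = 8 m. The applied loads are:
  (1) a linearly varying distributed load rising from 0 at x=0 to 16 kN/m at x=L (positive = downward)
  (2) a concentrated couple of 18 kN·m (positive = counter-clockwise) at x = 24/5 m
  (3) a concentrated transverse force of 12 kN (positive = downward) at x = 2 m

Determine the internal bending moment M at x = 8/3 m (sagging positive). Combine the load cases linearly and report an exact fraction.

M(8/3) = 5878/81 kN·m

Load 1 — triangular load w₀=16 kN/m (0→w₀ over full span):
  M_1 = w₀Lx/6 - w₀x³/(6L) = 16·8·(8/3)/6 - 16·(8/3)³/(6·8) = 4096/81 kN·m
Load 2 — applied couple M₀=18 kN·m at a=24/5 m (b=L-a=16/5):
  M_2 = M₀x/L  [x≤a] = 18·(8/3)/8 = 6 kN·m
Load 3 — point force P=12 kN at a=2 m (b=L-a=6):
  M_3 = Pa(L-x)/L  [x>a] = 12·2·(8-(8/3))/8 = 16 kN·m
Superposition: M = Σ M_i = 5878/81 kN·m ≈ 72.567901 kN·m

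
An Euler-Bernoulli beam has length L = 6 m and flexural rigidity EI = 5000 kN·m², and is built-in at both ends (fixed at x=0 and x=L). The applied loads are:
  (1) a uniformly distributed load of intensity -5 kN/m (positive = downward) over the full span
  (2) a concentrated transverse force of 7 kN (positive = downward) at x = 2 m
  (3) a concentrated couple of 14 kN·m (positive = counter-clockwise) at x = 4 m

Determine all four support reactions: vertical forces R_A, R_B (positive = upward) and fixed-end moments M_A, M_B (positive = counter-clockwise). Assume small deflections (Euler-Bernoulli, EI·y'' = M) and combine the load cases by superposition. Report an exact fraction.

Load 1 — uniform load w=-5 kN/m over full span:
  R_A = wL/2 = (-5)·6/2 = -15 kN
  M_A = wL²/12 = (-5)·6²/12 = -15 kN·m
  R_B = wL/2 = (-5)·6/2 = -15 kN
  M_B = -wL²/12 = -(-5)·6²/12 = 15 kN·m
Load 2 — point force P=7 kN at a=2 m (b=L-a=4):
  R_A = Pb²(3a+b)/L³ = 7·4²·(3·2+4)/6³ = 140/27 kN
  M_A = Pab²/L² = 7·2·4²/6² = 56/9 kN·m
  R_B = Pa²(a+3b)/L³ = 7·2²·(2+3·4)/6³ = 49/27 kN
  M_B = -Pa²b/L² = -7·2²·4/6² = -28/9 kN·m
Load 3 — applied couple M₀=14 kN·m at a=4 m (b=L-a=2):
  R_A = 6M₀ab/L³ = 6·14·4·2/6³ = 28/9 kN
  M_A = M₀b(2a-b)/L² = 14·2·(2·4-2)/6² = 14/3 kN·m
  R_B = -6M₀ab/L³ = -6·14·4·2/6³ = -28/9 kN
  M_B = M₀a(2b-a)/L² = 14·4·(2·2-4)/6² = 0 kN·m
Superposition: R_A = -181/27 kN, M_A = -37/9 kN·m, R_B = -440/27 kN, M_B = 107/9 kN·m

R_A = -181/27 kN, M_A = -37/9 kN·m, R_B = -440/27 kN, M_B = 107/9 kN·m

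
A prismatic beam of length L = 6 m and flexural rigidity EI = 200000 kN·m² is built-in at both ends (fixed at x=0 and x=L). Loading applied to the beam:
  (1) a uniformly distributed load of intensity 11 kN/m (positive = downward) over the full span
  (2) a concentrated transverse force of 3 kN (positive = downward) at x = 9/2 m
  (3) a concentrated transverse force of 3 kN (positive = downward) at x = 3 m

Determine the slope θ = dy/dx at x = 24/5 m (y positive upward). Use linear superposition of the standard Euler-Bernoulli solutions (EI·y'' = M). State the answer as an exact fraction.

θ(24/5) = 21843/200000000 rad

Load 1 — uniform load w=11 kN/m over full span:
  θ_1 = -wx(L-x)(L-2x)/(12EI) = -11·(24/5)·(6-(24/5))·(6-2·(24/5))/(12·200000) = 297/3125000 rad
Load 2 — point force P=3 kN at a=9/2 m (b=L-a=3/2):
  θ_2 = Pa²(L-x)(2bL-(3b+a)(L-x))/(2L³EI)  [x>a] = 3·(9/2)²·(6-(24/5))·(2·(3/2)·6-(3·(3/2)+(9/2))·(6-(24/5)))/(2·6³·200000) = 243/40000000 rad
Load 3 — point force P=3 kN at a=3 m (b=L-a=3):
  θ_3 = Pa²(L-x)(2bL-(3b+a)(L-x))/(2L³EI)  [x>a] = 3·3²·(6-(24/5))·(2·3·6-(3·3+3)·(6-(24/5)))/(2·6³·200000) = 81/10000000 rad
Superposition: θ = Σ θ_i = 21843/200000000 rad ≈ 0.000109 rad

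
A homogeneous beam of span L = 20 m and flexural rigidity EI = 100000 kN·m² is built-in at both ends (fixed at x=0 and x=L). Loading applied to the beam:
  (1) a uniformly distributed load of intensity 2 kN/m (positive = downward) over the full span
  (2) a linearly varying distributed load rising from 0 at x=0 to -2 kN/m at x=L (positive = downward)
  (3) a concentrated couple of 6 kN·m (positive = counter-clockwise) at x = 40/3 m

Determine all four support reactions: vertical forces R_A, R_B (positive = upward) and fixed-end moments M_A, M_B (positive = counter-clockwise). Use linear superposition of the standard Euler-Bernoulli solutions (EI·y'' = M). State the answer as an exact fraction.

Load 1 — uniform load w=2 kN/m over full span:
  R_A = wL/2 = 2·20/2 = 20 kN
  M_A = wL²/12 = 2·20²/12 = 200/3 kN·m
  R_B = wL/2 = 2·20/2 = 20 kN
  M_B = -wL²/12 = -2·20²/12 = -200/3 kN·m
Load 2 — triangular load w₀=-2 kN/m (0→w₀ over full span):
  R_A = 3w₀L/20 = 3·(-2)·20/20 = -6 kN
  M_A = w₀L²/30 = (-2)·20²/30 = -80/3 kN·m
  R_B = 7w₀L/20 = 7·(-2)·20/20 = -14 kN
  M_B = -w₀L²/20 = -(-2)·20²/20 = 40 kN·m
Load 3 — applied couple M₀=6 kN·m at a=40/3 m (b=L-a=20/3):
  R_A = 6M₀ab/L³ = 6·6·(40/3)·(20/3)/20³ = 2/5 kN
  M_A = M₀b(2a-b)/L² = 6·(20/3)·(2·(40/3)-(20/3))/20² = 2 kN·m
  R_B = -6M₀ab/L³ = -6·6·(40/3)·(20/3)/20³ = -2/5 kN
  M_B = M₀a(2b-a)/L² = 6·(40/3)·(2·(20/3)-(40/3))/20² = 0 kN·m
Superposition: R_A = 72/5 kN, M_A = 42 kN·m, R_B = 28/5 kN, M_B = -80/3 kN·m

R_A = 72/5 kN, M_A = 42 kN·m, R_B = 28/5 kN, M_B = -80/3 kN·m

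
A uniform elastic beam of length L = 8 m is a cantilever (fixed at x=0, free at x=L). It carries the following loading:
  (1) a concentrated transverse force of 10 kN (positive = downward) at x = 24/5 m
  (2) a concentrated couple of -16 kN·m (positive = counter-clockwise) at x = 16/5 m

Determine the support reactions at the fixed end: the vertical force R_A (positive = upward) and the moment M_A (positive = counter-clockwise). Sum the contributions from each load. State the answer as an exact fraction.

Load 1 — point force P=10 kN at a=24/5 m (b=L-a=16/5):
  R_A = P = 10 kN
  M_A = Pa = 10·(24/5) = 48 kN·m
Load 2 — applied couple M₀=-16 kN·m at a=16/5 m (b=L-a=24/5):
  R_A = 0 kN
  M_A = -M₀ = -(-16) = 16 kN·m
Superposition: R_A = 10 kN, M_A = 64 kN·m

R_A = 10 kN, M_A = 64 kN·m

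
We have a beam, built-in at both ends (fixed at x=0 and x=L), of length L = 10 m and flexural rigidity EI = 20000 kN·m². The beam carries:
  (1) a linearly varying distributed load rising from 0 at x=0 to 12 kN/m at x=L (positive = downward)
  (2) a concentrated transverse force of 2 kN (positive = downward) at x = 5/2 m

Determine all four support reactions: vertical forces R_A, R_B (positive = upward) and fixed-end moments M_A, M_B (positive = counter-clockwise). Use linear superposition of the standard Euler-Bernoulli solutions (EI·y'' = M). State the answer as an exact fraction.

Load 1 — triangular load w₀=12 kN/m (0→w₀ over full span):
  R_A = 3w₀L/20 = 3·12·10/20 = 18 kN
  M_A = w₀L²/30 = 12·10²/30 = 40 kN·m
  R_B = 7w₀L/20 = 7·12·10/20 = 42 kN
  M_B = -w₀L²/20 = -12·10²/20 = -60 kN·m
Load 2 — point force P=2 kN at a=5/2 m (b=L-a=15/2):
  R_A = Pb²(3a+b)/L³ = 2·(15/2)²·(3·(5/2)+(15/2))/10³ = 27/16 kN
  M_A = Pab²/L² = 2·(5/2)·(15/2)²/10² = 45/16 kN·m
  R_B = Pa²(a+3b)/L³ = 2·(5/2)²·((5/2)+3·(15/2))/10³ = 5/16 kN
  M_B = -Pa²b/L² = -2·(5/2)²·(15/2)/10² = -15/16 kN·m
Superposition: R_A = 315/16 kN, M_A = 685/16 kN·m, R_B = 677/16 kN, M_B = -975/16 kN·m

R_A = 315/16 kN, M_A = 685/16 kN·m, R_B = 677/16 kN, M_B = -975/16 kN·m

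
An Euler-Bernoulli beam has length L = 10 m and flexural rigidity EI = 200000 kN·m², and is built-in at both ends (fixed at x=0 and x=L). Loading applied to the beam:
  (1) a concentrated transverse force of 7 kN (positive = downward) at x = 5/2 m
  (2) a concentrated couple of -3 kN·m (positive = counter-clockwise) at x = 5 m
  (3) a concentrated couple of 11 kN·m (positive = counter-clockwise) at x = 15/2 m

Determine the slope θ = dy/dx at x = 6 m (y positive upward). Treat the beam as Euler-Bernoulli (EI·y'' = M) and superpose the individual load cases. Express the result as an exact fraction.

θ(6) = 217/8000000 rad

Load 1 — point force P=7 kN at a=5/2 m (b=L-a=15/2):
  θ_1 = Pa²(L-x)(2bL-(3b+a)(L-x))/(2L³EI)  [x>a] = 7·(5/2)²·(10-6)·(2·(15/2)·10-(3·(15/2)+(5/2))·(10-6))/(2·10³·200000) = 7/320000 rad
Load 2 — applied couple M₀=-3 kN·m at a=5 m (b=L-a=5):
  θ_2 = (R_Ax²/2 - M_Ax - M₀(x-a))/EI  [x>a] with R_A=-9/20, M_A=-3/4 = ((-9/20)·6²/2 - (-3/4)·6 - (-3)·(6-5))/200000 = -3/1000000 rad
Load 3 — applied couple M₀=11 kN·m at a=15/2 m (b=L-a=5/2):
  θ_3 = (R_Ax²/2 - M_Ax)/EI  [x≤a] with R_A=99/80, M_A=55/16 = ((99/80)·6²/2 - (55/16)·6)/200000 = 33/4000000 rad
Superposition: θ = Σ θ_i = 217/8000000 rad ≈ 0.000027 rad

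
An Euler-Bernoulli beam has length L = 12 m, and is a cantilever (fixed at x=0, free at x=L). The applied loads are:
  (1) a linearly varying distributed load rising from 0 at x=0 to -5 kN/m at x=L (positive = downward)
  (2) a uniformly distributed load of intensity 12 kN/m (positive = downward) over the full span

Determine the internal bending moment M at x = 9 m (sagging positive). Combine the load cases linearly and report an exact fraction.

M(9) = -267/8 kN·m

Load 1 — triangular load w₀=-5 kN/m (0→w₀ over full span):
  M_1 = w₀Lx/2 - w₀L²/3 - w₀x³/(6L) = (-5)·12·9/2 - (-5)·12²/3 - (-5)·9³/(6·12) = 165/8 kN·m
Load 2 — uniform load w=12 kN/m over full span:
  M_2 = -w(L-x)²/2 = -12·(12-9)²/2 = -54 kN·m
Superposition: M = Σ M_i = -267/8 kN·m ≈ -33.375000 kN·m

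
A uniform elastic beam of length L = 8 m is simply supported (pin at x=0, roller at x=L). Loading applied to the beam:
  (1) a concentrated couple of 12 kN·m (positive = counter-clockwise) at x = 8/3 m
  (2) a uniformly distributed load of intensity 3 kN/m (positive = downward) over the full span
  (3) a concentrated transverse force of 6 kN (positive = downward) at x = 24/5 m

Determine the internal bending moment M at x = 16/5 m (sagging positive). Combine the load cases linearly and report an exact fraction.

Load 1 — applied couple M₀=12 kN·m at a=8/3 m (b=L-a=16/3):
  M_1 = M₀x/L - M₀  [x>a] = 12·(16/5)/8 - 12 = -36/5 kN·m
Load 2 — uniform load w=3 kN/m over full span:
  M_2 = wx(L-x)/2 = 3·(16/5)·(8-(16/5))/2 = 576/25 kN·m
Load 3 — point force P=6 kN at a=24/5 m (b=L-a=16/5):
  M_3 = Pbx/L  [x≤a] = 6·(16/5)·(16/5)/8 = 192/25 kN·m
Superposition: M = Σ M_i = 588/25 kN·m ≈ 23.520000 kN·m

M(16/5) = 588/25 kN·m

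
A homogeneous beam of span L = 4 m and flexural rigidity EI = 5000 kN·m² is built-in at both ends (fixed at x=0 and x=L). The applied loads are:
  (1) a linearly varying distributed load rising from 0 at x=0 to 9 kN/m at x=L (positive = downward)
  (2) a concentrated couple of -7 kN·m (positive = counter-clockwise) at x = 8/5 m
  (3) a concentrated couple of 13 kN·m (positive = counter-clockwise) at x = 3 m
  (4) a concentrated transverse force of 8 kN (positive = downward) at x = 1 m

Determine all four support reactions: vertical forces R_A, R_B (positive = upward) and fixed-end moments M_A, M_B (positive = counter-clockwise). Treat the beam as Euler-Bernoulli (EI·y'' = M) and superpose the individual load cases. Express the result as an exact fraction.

R_A = 10629/800 kN, M_A = 5009/400 kN·m, R_B = 10171/800 kN, M_B = -5351/400 kN·m

Load 1 — triangular load w₀=9 kN/m (0→w₀ over full span):
  R_A = 3w₀L/20 = 3·9·4/20 = 27/5 kN
  M_A = w₀L²/30 = 9·4²/30 = 24/5 kN·m
  R_B = 7w₀L/20 = 7·9·4/20 = 63/5 kN
  M_B = -w₀L²/20 = -9·4²/20 = -36/5 kN·m
Load 2 — applied couple M₀=-7 kN·m at a=8/5 m (b=L-a=12/5):
  R_A = 6M₀ab/L³ = 6·(-7)·(8/5)·(12/5)/4³ = -63/25 kN
  M_A = M₀b(2a-b)/L² = (-7)·(12/5)·(2·(8/5)-(12/5))/4² = -21/25 kN·m
  R_B = -6M₀ab/L³ = -6·(-7)·(8/5)·(12/5)/4³ = 63/25 kN
  M_B = M₀a(2b-a)/L² = (-7)·(8/5)·(2·(12/5)-(8/5))/4² = -56/25 kN·m
Load 3 — applied couple M₀=13 kN·m at a=3 m (b=L-a=1):
  R_A = 6M₀ab/L³ = 6·13·3·1/4³ = 117/32 kN
  M_A = M₀b(2a-b)/L² = 13·1·(2·3-1)/4² = 65/16 kN·m
  R_B = -6M₀ab/L³ = -6·13·3·1/4³ = -117/32 kN
  M_B = M₀a(2b-a)/L² = 13·3·(2·1-3)/4² = -39/16 kN·m
Load 4 — point force P=8 kN at a=1 m (b=L-a=3):
  R_A = Pb²(3a+b)/L³ = 8·3²·(3·1+3)/4³ = 27/4 kN
  M_A = Pab²/L² = 8·1·3²/4² = 9/2 kN·m
  R_B = Pa²(a+3b)/L³ = 8·1²·(1+3·3)/4³ = 5/4 kN
  M_B = -Pa²b/L² = -8·1²·3/4² = -3/2 kN·m
Superposition: R_A = 10629/800 kN, M_A = 5009/400 kN·m, R_B = 10171/800 kN, M_B = -5351/400 kN·m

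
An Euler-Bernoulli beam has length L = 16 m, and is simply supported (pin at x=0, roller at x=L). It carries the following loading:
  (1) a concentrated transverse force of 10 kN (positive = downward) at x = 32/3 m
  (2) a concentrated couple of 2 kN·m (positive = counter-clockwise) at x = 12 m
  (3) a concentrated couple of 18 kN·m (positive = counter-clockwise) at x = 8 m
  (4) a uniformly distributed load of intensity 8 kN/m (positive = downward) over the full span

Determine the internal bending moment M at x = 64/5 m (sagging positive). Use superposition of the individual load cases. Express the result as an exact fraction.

Load 1 — point force P=10 kN at a=32/3 m (b=L-a=16/3):
  M_1 = Pa(L-x)/L  [x>a] = 10·(32/3)·(16-(64/5))/16 = 64/3 kN·m
Load 2 — applied couple M₀=2 kN·m at a=12 m (b=L-a=4):
  M_2 = M₀x/L - M₀  [x>a] = 2·(64/5)/16 - 2 = -2/5 kN·m
Load 3 — applied couple M₀=18 kN·m at a=8 m (b=L-a=8):
  M_3 = M₀x/L - M₀  [x>a] = 18·(64/5)/16 - 18 = -18/5 kN·m
Load 4 — uniform load w=8 kN/m over full span:
  M_4 = wx(L-x)/2 = 8·(64/5)·(16-(64/5))/2 = 4096/25 kN·m
Superposition: M = Σ M_i = 13588/75 kN·m ≈ 181.173333 kN·m

M(64/5) = 13588/75 kN·m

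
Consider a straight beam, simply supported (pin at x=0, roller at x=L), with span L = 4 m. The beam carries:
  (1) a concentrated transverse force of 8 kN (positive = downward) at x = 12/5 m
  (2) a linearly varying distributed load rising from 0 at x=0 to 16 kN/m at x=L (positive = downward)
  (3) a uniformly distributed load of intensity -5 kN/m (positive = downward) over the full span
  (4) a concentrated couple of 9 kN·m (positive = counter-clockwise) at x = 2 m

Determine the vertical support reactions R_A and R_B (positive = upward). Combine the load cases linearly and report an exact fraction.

R_A = 367/60 kN, R_B = 833/60 kN

Load 1 — point force P=8 kN at a=12/5 m (b=L-a=8/5):
  R_A = Pb/L = 8·(8/5)/4 = 16/5 kN
  R_B = Pa/L = 8·(12/5)/4 = 24/5 kN
Load 2 — triangular load w₀=16 kN/m (0→w₀ over full span):
  R_A = w₀L/6 = 16·4/6 = 32/3 kN
  R_B = w₀L/3 = 16·4/3 = 64/3 kN
Load 3 — uniform load w=-5 kN/m over full span:
  R_A = wL/2 = (-5)·4/2 = -10 kN
  R_B = wL/2 = (-5)·4/2 = -10 kN
Load 4 — applied couple M₀=9 kN·m at a=2 m (b=L-a=2):
  R_A = M₀/L = 9/4 kN
  R_B = -M₀/L = -9/4 kN
Superposition: R_A = 367/60 kN, R_B = 833/60 kN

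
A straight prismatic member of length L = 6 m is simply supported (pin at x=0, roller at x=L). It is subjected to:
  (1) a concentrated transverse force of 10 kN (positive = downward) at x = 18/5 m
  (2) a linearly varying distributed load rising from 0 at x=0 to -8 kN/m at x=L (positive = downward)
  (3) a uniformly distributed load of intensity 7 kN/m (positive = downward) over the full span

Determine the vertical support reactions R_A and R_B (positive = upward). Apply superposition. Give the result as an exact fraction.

Load 1 — point force P=10 kN at a=18/5 m (b=L-a=12/5):
  R_A = Pb/L = 10·(12/5)/6 = 4 kN
  R_B = Pa/L = 10·(18/5)/6 = 6 kN
Load 2 — triangular load w₀=-8 kN/m (0→w₀ over full span):
  R_A = w₀L/6 = (-8)·6/6 = -8 kN
  R_B = w₀L/3 = (-8)·6/3 = -16 kN
Load 3 — uniform load w=7 kN/m over full span:
  R_A = wL/2 = 7·6/2 = 21 kN
  R_B = wL/2 = 7·6/2 = 21 kN
Superposition: R_A = 17 kN, R_B = 11 kN

R_A = 17 kN, R_B = 11 kN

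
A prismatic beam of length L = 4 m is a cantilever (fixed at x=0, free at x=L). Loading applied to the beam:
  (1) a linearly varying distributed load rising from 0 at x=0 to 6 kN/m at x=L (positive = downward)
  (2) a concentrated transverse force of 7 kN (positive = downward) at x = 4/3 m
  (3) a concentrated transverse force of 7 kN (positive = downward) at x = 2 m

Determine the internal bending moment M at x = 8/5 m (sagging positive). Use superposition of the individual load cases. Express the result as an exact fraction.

M(8/5) = -2078/125 kN·m

Load 1 — triangular load w₀=6 kN/m (0→w₀ over full span):
  M_1 = w₀Lx/2 - w₀L²/3 - w₀x³/(6L) = 6·4·(8/5)/2 - 6·4²/3 - 6·(8/5)³/(6·4) = -1728/125 kN·m
Load 2 — point force P=7 kN at a=4/3 m (b=L-a=8/3):
  M_2 = 0  [x>a] = 0 kN·m
Load 3 — point force P=7 kN at a=2 m (b=L-a=2):
  M_3 = -P(a-x)  [x≤a] = -7·(2-(8/5)) = -14/5 kN·m
Superposition: M = Σ M_i = -2078/125 kN·m ≈ -16.624000 kN·m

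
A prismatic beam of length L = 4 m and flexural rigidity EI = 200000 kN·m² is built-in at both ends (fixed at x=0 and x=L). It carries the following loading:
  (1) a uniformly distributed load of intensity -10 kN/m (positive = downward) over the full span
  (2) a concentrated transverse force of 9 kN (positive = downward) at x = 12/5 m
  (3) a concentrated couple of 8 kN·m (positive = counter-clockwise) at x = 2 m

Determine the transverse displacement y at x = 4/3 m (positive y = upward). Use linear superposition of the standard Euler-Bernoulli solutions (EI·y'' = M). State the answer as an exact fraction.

Load 1 — uniform load w=-10 kN/m over full span:
  y_1 = -wx²(L-x)²/(24EI) = -(-10)·(4/3)²·(4-(4/3))²/(24·200000) = 4/151875 m
Load 2 — point force P=9 kN at a=12/5 m (b=L-a=8/5):
  y_2 = -Pb²x²(3aL-(3a+b)x)/(6L³EI)  [x≤a] = -9·(8/5)²·(4/3)²·(3·(12/5)·4-(3·(12/5)+(8/5))·(4/3))/(6·4³·200000) = -32/3515625 m
Load 3 — applied couple M₀=8 kN·m at a=2 m (b=L-a=2):
  y_3 = (R_Ax³/6 - M_Ax²/2)/EI  [x≤a] with R_A=3, M_A=2 = (3·(4/3)³/6 - 2·(4/3)²/2)/200000 = -1/337500 m
Superposition: y = Σ y_i = 5419/379687500 m ≈ 0.000014 m

y(4/3) = 5419/379687500 m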